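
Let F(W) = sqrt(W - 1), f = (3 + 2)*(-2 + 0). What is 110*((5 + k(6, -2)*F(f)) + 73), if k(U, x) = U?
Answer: 8580 + 660*I*sqrt(11) ≈ 8580.0 + 2189.0*I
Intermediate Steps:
f = -10 (f = 5*(-2) = -10)
F(W) = sqrt(-1 + W)
110*((5 + k(6, -2)*F(f)) + 73) = 110*((5 + 6*sqrt(-1 - 10)) + 73) = 110*((5 + 6*sqrt(-11)) + 73) = 110*((5 + 6*(I*sqrt(11))) + 73) = 110*((5 + 6*I*sqrt(11)) + 73) = 110*(78 + 6*I*sqrt(11)) = 8580 + 660*I*sqrt(11)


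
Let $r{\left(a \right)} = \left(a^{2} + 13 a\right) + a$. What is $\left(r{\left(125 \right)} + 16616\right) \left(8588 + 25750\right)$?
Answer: $1167182958$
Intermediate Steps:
$r{\left(a \right)} = a^{2} + 14 a$
$\left(r{\left(125 \right)} + 16616\right) \left(8588 + 25750\right) = \left(125 \left(14 + 125\right) + 16616\right) \left(8588 + 25750\right) = \left(125 \cdot 139 + 16616\right) 34338 = \left(17375 + 16616\right) 34338 = 33991 \cdot 34338 = 1167182958$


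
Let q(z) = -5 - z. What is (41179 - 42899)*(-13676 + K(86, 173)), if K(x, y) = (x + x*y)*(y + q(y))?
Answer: 152213120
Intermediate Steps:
K(x, y) = -5*x - 5*x*y (K(x, y) = (x + x*y)*(y + (-5 - y)) = (x + x*y)*(-5) = -5*x - 5*x*y)
(41179 - 42899)*(-13676 + K(86, 173)) = (41179 - 42899)*(-13676 + 5*86*(-1 - 1*173)) = -1720*(-13676 + 5*86*(-1 - 173)) = -1720*(-13676 + 5*86*(-174)) = -1720*(-13676 - 74820) = -1720*(-88496) = 152213120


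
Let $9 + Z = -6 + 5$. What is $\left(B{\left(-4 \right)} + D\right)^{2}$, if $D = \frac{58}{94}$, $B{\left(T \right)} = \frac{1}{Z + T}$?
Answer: $\frac{128881}{432964} \approx 0.29767$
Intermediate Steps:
$Z = -10$ ($Z = -9 + \left(-6 + 5\right) = -9 - 1 = -10$)
$B{\left(T \right)} = \frac{1}{-10 + T}$
$D = \frac{29}{47}$ ($D = 58 \cdot \frac{1}{94} = \frac{29}{47} \approx 0.61702$)
$\left(B{\left(-4 \right)} + D\right)^{2} = \left(\frac{1}{-10 - 4} + \frac{29}{47}\right)^{2} = \left(\frac{1}{-14} + \frac{29}{47}\right)^{2} = \left(- \frac{1}{14} + \frac{29}{47}\right)^{2} = \left(\frac{359}{658}\right)^{2} = \frac{128881}{432964}$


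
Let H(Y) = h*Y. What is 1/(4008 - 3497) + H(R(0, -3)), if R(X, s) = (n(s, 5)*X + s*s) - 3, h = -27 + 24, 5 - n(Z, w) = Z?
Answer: -9197/511 ≈ -17.998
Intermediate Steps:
n(Z, w) = 5 - Z
h = -3
R(X, s) = -3 + s² + X*(5 - s) (R(X, s) = ((5 - s)*X + s*s) - 3 = (X*(5 - s) + s²) - 3 = (s² + X*(5 - s)) - 3 = -3 + s² + X*(5 - s))
H(Y) = -3*Y
1/(4008 - 3497) + H(R(0, -3)) = 1/(4008 - 3497) - 3*(-3 + (-3)² - 1*0*(-5 - 3)) = 1/511 - 3*(-3 + 9 - 1*0*(-8)) = 1/511 - 3*(-3 + 9 + 0) = 1/511 - 3*6 = 1/511 - 18 = -9197/511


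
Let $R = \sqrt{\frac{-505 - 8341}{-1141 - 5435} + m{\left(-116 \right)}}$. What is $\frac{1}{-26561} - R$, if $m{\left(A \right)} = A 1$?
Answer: $- \frac{1}{26561} - \frac{i \sqrt{309881670}}{1644} \approx -3.7649 \cdot 10^{-5} - 10.708 i$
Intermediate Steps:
$m{\left(A \right)} = A$
$R = \frac{i \sqrt{309881670}}{1644}$ ($R = \sqrt{\frac{-505 - 8341}{-1141 - 5435} - 116} = \sqrt{- \frac{8846}{-6576} - 116} = \sqrt{\left(-8846\right) \left(- \frac{1}{6576}\right) - 116} = \sqrt{\frac{4423}{3288} - 116} = \sqrt{- \frac{376985}{3288}} = \frac{i \sqrt{309881670}}{1644} \approx 10.708 i$)
$\frac{1}{-26561} - R = \frac{1}{-26561} - \frac{i \sqrt{309881670}}{1644} = - \frac{1}{26561} - \frac{i \sqrt{309881670}}{1644}$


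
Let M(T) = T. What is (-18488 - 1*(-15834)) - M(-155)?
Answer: -2499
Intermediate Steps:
(-18488 - 1*(-15834)) - M(-155) = (-18488 - 1*(-15834)) - 1*(-155) = (-18488 + 15834) + 155 = -2654 + 155 = -2499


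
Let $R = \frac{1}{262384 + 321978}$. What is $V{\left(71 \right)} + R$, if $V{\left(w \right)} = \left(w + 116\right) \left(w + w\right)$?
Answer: $\frac{15517148549}{584362} \approx 26554.0$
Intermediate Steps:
$V{\left(w \right)} = 2 w \left(116 + w\right)$ ($V{\left(w \right)} = \left(116 + w\right) 2 w = 2 w \left(116 + w\right)$)
$R = \frac{1}{584362} \approx 1.7113 \cdot 10^{-6}$
$V{\left(71 \right)} + R = 2 \cdot 71 \left(116 + 71\right) + \frac{1}{584362} = 2 \cdot 71 \cdot 187 + \frac{1}{584362} = 26554 + \frac{1}{584362} = \frac{15517148549}{584362}$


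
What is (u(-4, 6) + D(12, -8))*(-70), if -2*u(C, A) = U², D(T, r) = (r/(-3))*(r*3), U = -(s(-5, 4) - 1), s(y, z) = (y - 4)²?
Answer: 228480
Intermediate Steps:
s(y, z) = (-4 + y)²
U = -80 (U = -((-4 - 5)² - 1) = -((-9)² - 1) = -(81 - 1) = -1*80 = -80)
D(T, r) = -r² (D(T, r) = (r*(-⅓))*(3*r) = (-r/3)*(3*r) = -r²)
u(C, A) = -3200 (u(C, A) = -½*(-80)² = -½*6400 = -3200)
(u(-4, 6) + D(12, -8))*(-70) = (-3200 - 1*(-8)²)*(-70) = (-3200 - 1*64)*(-70) = (-3200 - 64)*(-70) = -3264*(-70) = 228480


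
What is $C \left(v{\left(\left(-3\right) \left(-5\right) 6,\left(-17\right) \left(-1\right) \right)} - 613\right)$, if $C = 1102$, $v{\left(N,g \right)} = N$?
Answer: $-576346$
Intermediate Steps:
$C \left(v{\left(\left(-3\right) \left(-5\right) 6,\left(-17\right) \left(-1\right) \right)} - 613\right) = 1102 \left(\left(-3\right) \left(-5\right) 6 - 613\right) = 1102 \left(15 \cdot 6 - 613\right) = 1102 \left(90 - 613\right) = 1102 \left(-523\right) = -576346$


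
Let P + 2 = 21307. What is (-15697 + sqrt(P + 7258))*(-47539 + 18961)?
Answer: 448588866 - 28578*sqrt(28563) ≈ 4.4376e+8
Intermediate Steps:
P = 21305 (P = -2 + 21307 = 21305)
(-15697 + sqrt(P + 7258))*(-47539 + 18961) = (-15697 + sqrt(21305 + 7258))*(-47539 + 18961) = (-15697 + sqrt(28563))*(-28578) = 448588866 - 28578*sqrt(28563)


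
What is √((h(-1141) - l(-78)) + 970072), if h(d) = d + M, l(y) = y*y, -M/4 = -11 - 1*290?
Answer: √964051 ≈ 981.86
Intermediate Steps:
M = 1204 (M = -4*(-11 - 1*290) = -4*(-11 - 290) = -4*(-301) = 1204)
l(y) = y²
h(d) = 1204 + d (h(d) = d + 1204 = 1204 + d)
√((h(-1141) - l(-78)) + 970072) = √(((1204 - 1141) - 1*(-78)²) + 970072) = √((63 - 1*6084) + 970072) = √((63 - 6084) + 970072) = √(-6021 + 970072) = √964051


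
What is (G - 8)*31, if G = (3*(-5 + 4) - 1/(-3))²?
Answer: -248/9 ≈ -27.556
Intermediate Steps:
G = 64/9 (G = (3*(-1) - 1*(-⅓))² = (-3 + ⅓)² = (-8/3)² = 64/9 ≈ 7.1111)
(G - 8)*31 = (64/9 - 8)*31 = -8/9*31 = -248/9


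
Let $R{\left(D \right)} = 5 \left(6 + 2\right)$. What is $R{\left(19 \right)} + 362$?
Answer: $402$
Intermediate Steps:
$R{\left(D \right)} = 40$ ($R{\left(D \right)} = 5 \cdot 8 = 40$)
$R{\left(19 \right)} + 362 = 40 + 362 = 402$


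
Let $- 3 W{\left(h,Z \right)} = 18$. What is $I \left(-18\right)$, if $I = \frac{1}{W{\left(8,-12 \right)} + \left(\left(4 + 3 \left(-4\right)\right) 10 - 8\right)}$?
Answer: $\frac{9}{47} \approx 0.19149$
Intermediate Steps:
$W{\left(h,Z \right)} = -6$ ($W{\left(h,Z \right)} = \left(- \frac{1}{3}\right) 18 = -6$)
$I = - \frac{1}{94}$ ($I = \frac{1}{-6 + \left(\left(4 + 3 \left(-4\right)\right) 10 - 8\right)} = \frac{1}{-6 + \left(\left(4 - 12\right) 10 - 8\right)} = \frac{1}{-6 - 88} = \frac{1}{-94} = - \frac{1}{94} \approx -0.010638$)
$I \left(-18\right) = \left(- \frac{1}{94}\right) \left(-18\right) = \frac{9}{47}$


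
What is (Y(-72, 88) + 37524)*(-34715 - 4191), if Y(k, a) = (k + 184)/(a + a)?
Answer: -16059268526/11 ≈ -1.4599e+9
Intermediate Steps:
Y(k, a) = (184 + k)/(2*a) (Y(k, a) = (184 + k)/((2*a)) = (184 + k)*(1/(2*a)) = (184 + k)/(2*a))
(Y(-72, 88) + 37524)*(-34715 - 4191) = ((½)*(184 - 72)/88 + 37524)*(-34715 - 4191) = ((½)*(1/88)*112 + 37524)*(-38906) = (7/11 + 37524)*(-38906) = (412771/11)*(-38906) = -16059268526/11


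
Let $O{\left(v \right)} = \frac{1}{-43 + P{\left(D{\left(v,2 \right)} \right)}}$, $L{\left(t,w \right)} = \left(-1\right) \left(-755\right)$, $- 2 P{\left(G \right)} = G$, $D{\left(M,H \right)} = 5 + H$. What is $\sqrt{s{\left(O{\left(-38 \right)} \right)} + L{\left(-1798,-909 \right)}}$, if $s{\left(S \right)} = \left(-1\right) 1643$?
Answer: $2 i \sqrt{222} \approx 29.799 i$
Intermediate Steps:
$P{\left(G \right)} = - \frac{G}{2}$
$L{\left(t,w \right)} = 755$
$O{\left(v \right)} = - \frac{2}{93}$ ($O{\left(v \right)} = \frac{1}{-43 - \frac{5 + 2}{2}} = \frac{1}{-43 - \frac{7}{2}} = \frac{1}{- \frac{93}{2}} = - \frac{2}{93}$)
$s{\left(S \right)} = -1643$
$\sqrt{s{\left(O{\left(-38 \right)} \right)} + L{\left(-1798,-909 \right)}} = \sqrt{-1643 + 755} = \sqrt{-888} = 2 i \sqrt{222}$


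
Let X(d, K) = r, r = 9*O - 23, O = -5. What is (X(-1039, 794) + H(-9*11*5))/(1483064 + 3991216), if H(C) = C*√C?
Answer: -17/1368570 - 99*I*√55/364952 ≈ -1.2422e-5 - 0.0020118*I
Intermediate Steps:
r = -68 (r = 9*(-5) - 23 = -45 - 23 = -68)
X(d, K) = -68
H(C) = C^(3/2)
(X(-1039, 794) + H(-9*11*5))/(1483064 + 3991216) = (-68 + (-9*11*5)^(3/2))/(1483064 + 3991216) = (-68 + (-99*5)^(3/2))/5474280 = (-68 + (-495)^(3/2))*(1/5474280) = (-68 - 1485*I*√55)*(1/5474280) = -17/1368570 - 99*I*√55/364952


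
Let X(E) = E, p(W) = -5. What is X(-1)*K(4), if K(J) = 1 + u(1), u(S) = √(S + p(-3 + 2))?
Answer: -1 - 2*I ≈ -1.0 - 2.0*I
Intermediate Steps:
u(S) = √(-5 + S) (u(S) = √(S - 5) = √(-5 + S))
K(J) = 1 + 2*I (K(J) = 1 + √(-5 + 1) = 1 + √(-4) = 1 + 2*I)
X(-1)*K(4) = -(1 + 2*I) = -1 - 2*I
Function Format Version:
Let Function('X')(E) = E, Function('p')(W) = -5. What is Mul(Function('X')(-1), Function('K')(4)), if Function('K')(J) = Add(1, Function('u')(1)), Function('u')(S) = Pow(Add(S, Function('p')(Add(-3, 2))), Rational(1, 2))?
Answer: Add(-1, Mul(-2, I)) ≈ Add(-1.0000, Mul(-2.0000, I))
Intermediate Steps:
Function('u')(S) = Pow(Add(-5, S), Rational(1, 2)) (Function('u')(S) = Pow(Add(S, -5), Rational(1, 2)) = Pow(Add(-5, S), Rational(1, 2)))
Function('K')(J) = Add(1, Mul(2, I)) (Function('K')(J) = Add(1, Pow(Add(-5, 1), Rational(1, 2))) = Add(1, Pow(-4, Rational(1, 2))) = Add(1, Mul(2, I)))
Mul(Function('X')(-1), Function('K')(4)) = Mul(-1, Add(1, Mul(2, I))) = Add(-1, Mul(-2, I))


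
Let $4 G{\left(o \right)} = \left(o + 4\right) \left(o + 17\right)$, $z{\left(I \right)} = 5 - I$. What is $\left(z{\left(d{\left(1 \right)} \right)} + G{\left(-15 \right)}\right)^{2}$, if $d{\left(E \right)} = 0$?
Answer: $\frac{1}{4} \approx 0.25$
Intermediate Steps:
$G{\left(o \right)} = \frac{\left(4 + o\right) \left(17 + o\right)}{4}$ ($G{\left(o \right)} = \frac{\left(o + 4\right) \left(o + 17\right)}{4} = \frac{\left(4 + o\right) \left(17 + o\right)}{4}$)
$\left(z{\left(d{\left(1 \right)} \right)} + G{\left(-15 \right)}\right)^{2} = \left(\left(5 - 0\right) + \left(17 + \frac{\left(-15\right)^{2}}{4} + \frac{21}{4} \left(-15\right)\right)\right)^{2} = \left(\left(5 + 0\right) + \left(17 + \frac{1}{4} \cdot 225 - \frac{315}{4}\right)\right)^{2} = \left(5 + \left(17 + \frac{225}{4} - \frac{315}{4}\right)\right)^{2} = \left(5 - \frac{11}{2}\right)^{2} = \left(- \frac{1}{2}\right)^{2} = \frac{1}{4}$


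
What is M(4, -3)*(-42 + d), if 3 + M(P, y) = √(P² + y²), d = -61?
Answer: -206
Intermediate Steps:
M(P, y) = -3 + √(P² + y²)
M(4, -3)*(-42 + d) = (-3 + √(4² + (-3)²))*(-42 - 61) = (-3 + √(16 + 9))*(-103) = (-3 + √25)*(-103) = (-3 + 5)*(-103) = 2*(-103) = -206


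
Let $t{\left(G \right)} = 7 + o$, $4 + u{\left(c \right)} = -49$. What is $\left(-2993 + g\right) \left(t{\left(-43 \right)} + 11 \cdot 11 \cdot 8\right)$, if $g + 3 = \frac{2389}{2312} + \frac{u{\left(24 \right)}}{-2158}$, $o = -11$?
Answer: $- \frac{1800589664569}{623662} \approx -2.8871 \cdot 10^{6}$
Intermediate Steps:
$u{\left(c \right)} = -53$ ($u{\left(c \right)} = -4 - 49 = -53$)
$g = - \frac{4844945}{2494648}$ ($g = -3 + \left(\frac{2389}{2312} - \frac{53}{-2158}\right) = -3 + \left(2389 \cdot \frac{1}{2312} - - \frac{53}{2158}\right) = -3 + \left(\frac{2389}{2312} + \frac{53}{2158}\right) = -3 + \frac{2638999}{2494648} = - \frac{4844945}{2494648} \approx -1.9421$)
$t{\left(G \right)} = -4$ ($t{\left(G \right)} = 7 - 11 = -4$)
$\left(-2993 + g\right) \left(t{\left(-43 \right)} + 11 \cdot 11 \cdot 8\right) = \left(-2993 - \frac{4844945}{2494648}\right) \left(-4 + 11 \cdot 11 \cdot 8\right) = - \frac{7471326409 \left(-4 + 121 \cdot 8\right)}{2494648} = - \frac{7471326409 \left(-4 + 968\right)}{2494648} = \left(- \frac{7471326409}{2494648}\right) 964 = - \frac{1800589664569}{623662}$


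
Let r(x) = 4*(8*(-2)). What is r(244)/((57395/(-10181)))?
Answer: 651584/57395 ≈ 11.353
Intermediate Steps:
r(x) = -64 (r(x) = 4*(-16) = -64)
r(244)/((57395/(-10181))) = -64/(57395/(-10181)) = -64/(57395*(-1/10181)) = -64/(-57395/10181) = -64*(-10181/57395) = 651584/57395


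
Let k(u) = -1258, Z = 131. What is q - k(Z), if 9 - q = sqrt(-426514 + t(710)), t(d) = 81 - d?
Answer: 1267 - I*sqrt(427143) ≈ 1267.0 - 653.56*I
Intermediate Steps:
q = 9 - I*sqrt(427143) (q = 9 - sqrt(-426514 + (81 - 1*710)) = 9 - sqrt(-426514 + (81 - 710)) = 9 - sqrt(-426514 - 629) = 9 - sqrt(-427143) = 9 - I*sqrt(427143) ≈ 9.0 - 653.56*I)
q - k(Z) = (9 - I*sqrt(427143)) - 1*(-1258) = (9 - I*sqrt(427143)) + 1258 = 1267 - I*sqrt(427143)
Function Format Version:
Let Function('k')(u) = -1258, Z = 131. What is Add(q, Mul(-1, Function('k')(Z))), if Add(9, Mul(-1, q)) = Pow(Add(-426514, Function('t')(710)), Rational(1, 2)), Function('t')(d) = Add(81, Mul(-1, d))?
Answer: Add(1267, Mul(-1, I, Pow(427143, Rational(1, 2)))) ≈ Add(1267.0, Mul(-653.56, I))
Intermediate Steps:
q = Add(9, Mul(-1, I, Pow(427143, Rational(1, 2)))) (q = Add(9, Mul(-1, Pow(Add(-426514, Add(81, Mul(-1, 710))), Rational(1, 2)))) = Add(9, Mul(-1, Pow(Add(-426514, Add(81, -710)), Rational(1, 2)))) = Add(9, Mul(-1, Pow(Add(-426514, -629), Rational(1, 2)))) = Add(9, Mul(-1, Pow(-427143, Rational(1, 2)))) = Add(9, Mul(-1, Mul(I, Pow(427143, Rational(1, 2))))) = Add(9, Mul(-1, I, Pow(427143, Rational(1, 2)))) ≈ Add(9.0000, Mul(-653.56, I)))
Add(q, Mul(-1, Function('k')(Z))) = Add(Add(9, Mul(-1, I, Pow(427143, Rational(1, 2)))), Mul(-1, -1258)) = Add(Add(9, Mul(-1, I, Pow(427143, Rational(1, 2)))), 1258) = Add(1267, Mul(-1, I, Pow(427143, Rational(1, 2))))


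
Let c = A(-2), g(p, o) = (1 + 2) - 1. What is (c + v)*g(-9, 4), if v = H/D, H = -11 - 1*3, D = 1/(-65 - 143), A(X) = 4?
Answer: 5832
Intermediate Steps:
D = -1/208 (D = 1/(-208) = -1/208 ≈ -0.0048077)
g(p, o) = 2 (g(p, o) = 3 - 1 = 2)
c = 4
H = -14 (H = -11 - 3 = -14)
v = 2912 (v = -14/(-1/208) = -14*(-208) = 2912)
(c + v)*g(-9, 4) = (4 + 2912)*2 = 2916*2 = 5832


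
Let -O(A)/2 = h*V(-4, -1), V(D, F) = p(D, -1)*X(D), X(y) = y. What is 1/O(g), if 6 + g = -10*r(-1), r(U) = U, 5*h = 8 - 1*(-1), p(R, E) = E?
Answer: -5/72 ≈ -0.069444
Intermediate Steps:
h = 9/5 (h = (8 - 1*(-1))/5 = (8 + 1)/5 = (⅕)*9 = 9/5 ≈ 1.8000)
V(D, F) = -D
g = 4 (g = -6 - 10*(-1) = -6 + 10 = 4)
O(A) = -72/5 (O(A) = -18*(-1*(-4))/5 = -18*4/5 = -2*36/5 = -72/5)
1/O(g) = 1/(-72/5) = -5/72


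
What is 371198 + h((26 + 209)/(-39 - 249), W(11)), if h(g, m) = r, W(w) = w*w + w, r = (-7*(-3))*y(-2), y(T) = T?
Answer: 371156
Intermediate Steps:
r = -42 (r = -7*(-3)*(-2) = 21*(-2) = -42)
W(w) = w + w² (W(w) = w² + w = w + w²)
h(g, m) = -42
371198 + h((26 + 209)/(-39 - 249), W(11)) = 371198 - 42 = 371156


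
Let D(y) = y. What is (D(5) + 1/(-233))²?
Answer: 1354896/54289 ≈ 24.957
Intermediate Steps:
(D(5) + 1/(-233))² = (5 + 1/(-233))² = (5 - 1/233)² = (1164/233)² = 1354896/54289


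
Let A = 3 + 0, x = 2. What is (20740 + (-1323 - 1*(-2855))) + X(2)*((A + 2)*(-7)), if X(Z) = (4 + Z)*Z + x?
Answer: 21782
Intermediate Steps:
A = 3
X(Z) = 2 + Z*(4 + Z) (X(Z) = (4 + Z)*Z + 2 = Z*(4 + Z) + 2 = 2 + Z*(4 + Z))
(20740 + (-1323 - 1*(-2855))) + X(2)*((A + 2)*(-7)) = (20740 + (-1323 - 1*(-2855))) + (2 + 2² + 4*2)*((3 + 2)*(-7)) = (20740 + (-1323 + 2855)) + (2 + 4 + 8)*(5*(-7)) = (20740 + 1532) + 14*(-35) = 22272 - 490 = 21782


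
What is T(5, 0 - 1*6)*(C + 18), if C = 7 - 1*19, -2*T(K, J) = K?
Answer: -15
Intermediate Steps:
T(K, J) = -K/2
C = -12 (C = 7 - 19 = -12)
T(5, 0 - 1*6)*(C + 18) = (-1/2*5)*(-12 + 18) = -5/2*6 = -15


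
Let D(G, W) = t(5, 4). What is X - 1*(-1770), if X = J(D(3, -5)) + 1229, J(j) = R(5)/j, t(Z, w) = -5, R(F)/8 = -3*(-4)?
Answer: 14899/5 ≈ 2979.8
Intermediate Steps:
R(F) = 96 (R(F) = 8*(-3*(-4)) = 8*12 = 96)
D(G, W) = -5
J(j) = 96/j
X = 6049/5 (X = 96/(-5) + 1229 = 96*(-1/5) + 1229 = -96/5 + 1229 = 6049/5 ≈ 1209.8)
X - 1*(-1770) = 6049/5 - 1*(-1770) = 6049/5 + 1770 = 14899/5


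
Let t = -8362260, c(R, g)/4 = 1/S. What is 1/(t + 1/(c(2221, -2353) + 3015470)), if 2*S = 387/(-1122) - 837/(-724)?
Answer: -331163013974/2769271225234111419 ≈ -1.1958e-7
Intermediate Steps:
S = 109821/270776 (S = (387/(-1122) - 837/(-724))/2 = (387*(-1/1122) - 837*(-1/724))/2 = (-129/374 + 837/724)/2 = (½)*(109821/135388) = 109821/270776 ≈ 0.40558)
c(R, g) = 1083104/109821 (c(R, g) = 4/(109821/270776) = 4*(270776/109821) = 1083104/109821)
1/(t + 1/(c(2221, -2353) + 3015470)) = 1/(-8362260 + 1/(1083104/109821 + 3015470)) = 1/(-8362260 + 1/(331163013974/109821)) = 1/(-8362260 + 109821/331163013974) = 1/(-2769271225234111419/331163013974) = -331163013974/2769271225234111419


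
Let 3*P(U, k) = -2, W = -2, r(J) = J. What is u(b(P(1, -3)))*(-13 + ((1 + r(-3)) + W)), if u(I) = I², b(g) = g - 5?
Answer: -4913/9 ≈ -545.89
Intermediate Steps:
P(U, k) = -⅔ (P(U, k) = (⅓)*(-2) = -⅔)
b(g) = -5 + g
u(b(P(1, -3)))*(-13 + ((1 + r(-3)) + W)) = (-5 - ⅔)²*(-13 + ((1 - 3) - 2)) = (-17/3)²*(-13 + (-2 - 2)) = 289*(-13 - 4)/9 = (289/9)*(-17) = -4913/9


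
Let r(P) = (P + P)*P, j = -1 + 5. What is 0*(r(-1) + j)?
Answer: 0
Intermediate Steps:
j = 4
r(P) = 2*P**2 (r(P) = (2*P)*P = 2*P**2)
0*(r(-1) + j) = 0*(2*(-1)**2 + 4) = 0*(2*1 + 4) = 0*(2 + 4) = 0*6 = 0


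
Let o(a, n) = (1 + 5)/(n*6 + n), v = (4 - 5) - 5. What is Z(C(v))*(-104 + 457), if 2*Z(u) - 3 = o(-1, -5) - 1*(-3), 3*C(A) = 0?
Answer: 36006/35 ≈ 1028.7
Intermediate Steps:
v = -6 (v = -1 - 5 = -6)
o(a, n) = 6/(7*n) (o(a, n) = 6/(6*n + n) = 6/((7*n)) = 6*(1/(7*n)) = 6/(7*n))
C(A) = 0 (C(A) = (1/3)*0 = 0)
Z(u) = 102/35 (Z(u) = 3/2 + ((6/7)/(-5) - 1*(-3))/2 = 3/2 + ((6/7)*(-1/5) + 3)/2 = 3/2 + (-6/35 + 3)/2 = 3/2 + (1/2)*(99/35) = 3/2 + 99/70 = 102/35)
Z(C(v))*(-104 + 457) = 102*(-104 + 457)/35 = (102/35)*353 = 36006/35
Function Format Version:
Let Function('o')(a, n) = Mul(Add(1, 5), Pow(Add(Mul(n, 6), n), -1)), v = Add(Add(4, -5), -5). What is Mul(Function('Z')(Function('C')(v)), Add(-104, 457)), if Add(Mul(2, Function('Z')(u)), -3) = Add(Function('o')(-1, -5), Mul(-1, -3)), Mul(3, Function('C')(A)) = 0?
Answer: Rational(36006, 35) ≈ 1028.7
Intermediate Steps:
v = -6 (v = Add(-1, -5) = -6)
Function('o')(a, n) = Mul(Rational(6, 7), Pow(n, -1)) (Function('o')(a, n) = Mul(6, Pow(Add(Mul(6, n), n), -1)) = Mul(6, Pow(Mul(7, n), -1)) = Mul(6, Mul(Rational(1, 7), Pow(n, -1))) = Mul(Rational(6, 7), Pow(n, -1)))
Function('C')(A) = 0 (Function('C')(A) = Mul(Rational(1, 3), 0) = 0)
Function('Z')(u) = Rational(102, 35) (Function('Z')(u) = Add(Rational(3, 2), Mul(Rational(1, 2), Add(Mul(Rational(6, 7), Pow(-5, -1)), Mul(-1, -3)))) = Add(Rational(3, 2), Mul(Rational(1, 2), Add(Mul(Rational(6, 7), Rational(-1, 5)), 3))) = Add(Rational(3, 2), Mul(Rational(1, 2), Add(Rational(-6, 35), 3))) = Add(Rational(3, 2), Mul(Rational(1, 2), Rational(99, 35))) = Add(Rational(3, 2), Rational(99, 70)) = Rational(102, 35))
Mul(Function('Z')(Function('C')(v)), Add(-104, 457)) = Mul(Rational(102, 35), Add(-104, 457)) = Mul(Rational(102, 35), 353) = Rational(36006, 35)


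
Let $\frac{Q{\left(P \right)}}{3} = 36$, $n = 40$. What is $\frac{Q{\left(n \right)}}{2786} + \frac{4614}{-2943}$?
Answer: $- \frac{2089460}{1366533} \approx -1.529$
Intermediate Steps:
$Q{\left(P \right)} = 108$ ($Q{\left(P \right)} = 3 \cdot 36 = 108$)
$\frac{Q{\left(n \right)}}{2786} + \frac{4614}{-2943} = \frac{108}{2786} + \frac{4614}{-2943} = 108 \cdot \frac{1}{2786} + 4614 \left(- \frac{1}{2943}\right) = \frac{54}{1393} - \frac{1538}{981} = - \frac{2089460}{1366533}$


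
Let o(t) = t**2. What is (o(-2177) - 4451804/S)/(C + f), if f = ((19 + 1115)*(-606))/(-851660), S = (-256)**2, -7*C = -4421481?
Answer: 115727047005270925/15423911194165248 ≈ 7.5031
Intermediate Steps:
C = 4421481/7 (C = -1/7*(-4421481) = 4421481/7 ≈ 6.3164e+5)
S = 65536
f = 171801/212915 (f = (1134*(-606))*(-1/851660) = -687204*(-1/851660) = 171801/212915 ≈ 0.80690)
(o(-2177) - 4451804/S)/(C + f) = ((-2177)**2 - 4451804/65536)/(4421481/7 + 171801/212915) = (4739329 - 4451804*1/65536)/(941400829722/1490405) = (4739329 - 1112951/16384)*(1490405/941400829722) = (77648053385/16384)*(1490405/941400829722) = 115727047005270925/15423911194165248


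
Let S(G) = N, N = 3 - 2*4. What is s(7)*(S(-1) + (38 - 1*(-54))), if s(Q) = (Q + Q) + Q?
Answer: 1827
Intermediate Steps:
s(Q) = 3*Q (s(Q) = 2*Q + Q = 3*Q)
N = -5 (N = 3 - 8 = -5)
S(G) = -5
s(7)*(S(-1) + (38 - 1*(-54))) = (3*7)*(-5 + (38 - 1*(-54))) = 21*(-5 + (38 + 54)) = 21*(-5 + 92) = 21*87 = 1827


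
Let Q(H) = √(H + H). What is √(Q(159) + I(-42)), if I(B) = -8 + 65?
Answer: √(57 + √318) ≈ 8.6506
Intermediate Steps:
I(B) = 57
Q(H) = √2*√H (Q(H) = √(2*H) = √2*√H)
√(Q(159) + I(-42)) = √(√2*√159 + 57) = √(√318 + 57) = √(57 + √318)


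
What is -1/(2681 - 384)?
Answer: -1/2297 ≈ -0.00043535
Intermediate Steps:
-1/(2681 - 384) = -1/2297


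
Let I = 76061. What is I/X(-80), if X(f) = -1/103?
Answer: -7834283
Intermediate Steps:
X(f) = -1/103 (X(f) = -1*1/103 = -1/103)
I/X(-80) = 76061/(-1/103) = 76061*(-103) = -7834283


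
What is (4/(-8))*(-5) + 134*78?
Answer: 20909/2 ≈ 10455.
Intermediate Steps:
(4/(-8))*(-5) + 134*78 = (4*(-1/8))*(-5) + 10452 = -1/2*(-5) + 10452 = 5/2 + 10452 = 20909/2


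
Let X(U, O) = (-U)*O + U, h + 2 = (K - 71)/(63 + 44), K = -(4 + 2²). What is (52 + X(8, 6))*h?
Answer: -3516/107 ≈ -32.860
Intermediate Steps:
K = -8 (K = -(4 + 4) = -1*8 = -8)
h = -293/107 (h = -2 + (-8 - 71)/(63 + 44) = -2 - 79/107 = -293/107 ≈ -2.7383)
X(U, O) = U - O*U (X(U, O) = -O*U + U = U - O*U)
(52 + X(8, 6))*h = (52 + 8*(1 - 1*6))*(-293/107) = (52 + 8*(1 - 6))*(-293/107) = (52 + 8*(-5))*(-293/107) = (52 - 40)*(-293/107) = 12*(-293/107) = -3516/107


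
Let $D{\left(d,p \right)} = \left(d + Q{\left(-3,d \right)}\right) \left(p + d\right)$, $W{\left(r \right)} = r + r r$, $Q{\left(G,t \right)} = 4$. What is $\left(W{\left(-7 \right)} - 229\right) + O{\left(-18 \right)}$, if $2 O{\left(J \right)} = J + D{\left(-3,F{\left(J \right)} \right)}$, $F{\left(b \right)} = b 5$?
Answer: $- \frac{485}{2} \approx -242.5$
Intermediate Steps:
$F{\left(b \right)} = 5 b$
$W{\left(r \right)} = r + r^{2}$
$D{\left(d,p \right)} = \left(4 + d\right) \left(d + p\right)$ ($D{\left(d,p \right)} = \left(d + 4\right) \left(p + d\right) = \left(4 + d\right) \left(d + p\right)$)
$O{\left(J \right)} = - \frac{3}{2} + 3 J$ ($O{\left(J \right)} = \frac{J + \left(\left(-3\right)^{2} + 4 \left(-3\right) + 4 \cdot 5 J - 3 \cdot 5 J\right)}{2} = \frac{J + \left(9 - 12 + 20 J - 15 J\right)}{2} = \frac{J + \left(-3 + 5 J\right)}{2} = \frac{-3 + 6 J}{2} = - \frac{3}{2} + 3 J$)
$\left(W{\left(-7 \right)} - 229\right) + O{\left(-18 \right)} = \left(- 7 \left(1 - 7\right) - 229\right) + \left(- \frac{3}{2} + 3 \left(-18\right)\right) = \left(\left(-7\right) \left(-6\right) - 229\right) - \frac{111}{2} = \left(42 - 229\right) - \frac{111}{2} = -187 - \frac{111}{2} = - \frac{485}{2}$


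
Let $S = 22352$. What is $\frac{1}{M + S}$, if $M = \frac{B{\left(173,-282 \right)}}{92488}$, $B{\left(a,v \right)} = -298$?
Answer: $\frac{46244}{1033645739} \approx 4.4739 \cdot 10^{-5}$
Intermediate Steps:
$M = - \frac{149}{46244}$ ($M = - \frac{298}{92488} = \left(-298\right) \frac{1}{92488} = - \frac{149}{46244} \approx -0.003222$)
$\frac{1}{M + S} = \frac{1}{- \frac{149}{46244} + 22352} = \frac{1}{\frac{1033645739}{46244}} = \frac{46244}{1033645739}$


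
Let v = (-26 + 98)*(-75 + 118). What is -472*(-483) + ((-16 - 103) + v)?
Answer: 230953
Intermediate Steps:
v = 3096 (v = 72*43 = 3096)
-472*(-483) + ((-16 - 103) + v) = -472*(-483) + ((-16 - 103) + 3096) = 227976 + (-119 + 3096) = 227976 + 2977 = 230953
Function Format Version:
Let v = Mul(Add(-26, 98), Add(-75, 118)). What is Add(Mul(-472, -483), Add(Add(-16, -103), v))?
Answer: 230953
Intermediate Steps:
v = 3096 (v = Mul(72, 43) = 3096)
Add(Mul(-472, -483), Add(Add(-16, -103), v)) = Add(Mul(-472, -483), Add(Add(-16, -103), 3096)) = Add(227976, Add(-119, 3096)) = Add(227976, 2977) = 230953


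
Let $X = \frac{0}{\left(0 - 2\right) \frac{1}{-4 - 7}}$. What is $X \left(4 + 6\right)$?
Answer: $0$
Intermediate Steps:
$X = 0$ ($X = \frac{0}{\left(-2\right) \frac{1}{-11}} = \frac{0}{\left(-2\right) \left(- \frac{1}{11}\right)} = \frac{0}{\frac{2}{11}} = 0 \cdot \frac{11}{2} = 0$)
$X \left(4 + 6\right) = 0 \left(4 + 6\right) = 0 \cdot 10 = 0$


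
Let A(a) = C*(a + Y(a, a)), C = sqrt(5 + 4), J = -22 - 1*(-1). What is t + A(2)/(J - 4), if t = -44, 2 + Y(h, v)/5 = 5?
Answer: -1151/25 ≈ -46.040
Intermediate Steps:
J = -21 (J = -22 + 1 = -21)
Y(h, v) = 15 (Y(h, v) = -10 + 5*5 = -10 + 25 = 15)
C = 3 (C = sqrt(9) = 3)
A(a) = 45 + 3*a (A(a) = 3*(a + 15) = 3*(15 + a) = 45 + 3*a)
t + A(2)/(J - 4) = -44 + (45 + 3*2)/(-21 - 4) = -44 + (45 + 6)/(-25) = -44 - 1/25*51 = -44 - 51/25 = -1151/25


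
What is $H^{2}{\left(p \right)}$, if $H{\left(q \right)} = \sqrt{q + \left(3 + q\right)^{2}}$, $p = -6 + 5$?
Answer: $3$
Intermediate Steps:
$p = -1$
$H^{2}{\left(p \right)} = \left(\sqrt{-1 + \left(3 - 1\right)^{2}}\right)^{2} = \left(\sqrt{-1 + 2^{2}}\right)^{2} = \left(\sqrt{-1 + 4}\right)^{2} = \left(\sqrt{3}\right)^{2} = 3$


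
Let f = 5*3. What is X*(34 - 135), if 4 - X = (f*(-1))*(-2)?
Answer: 2626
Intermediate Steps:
f = 15
X = -26 (X = 4 - 15*(-1)*(-2) = 4 - (-15)*(-2) = 4 - 1*30 = 4 - 30 = -26)
X*(34 - 135) = -26*(34 - 135) = -26*(-101) = 2626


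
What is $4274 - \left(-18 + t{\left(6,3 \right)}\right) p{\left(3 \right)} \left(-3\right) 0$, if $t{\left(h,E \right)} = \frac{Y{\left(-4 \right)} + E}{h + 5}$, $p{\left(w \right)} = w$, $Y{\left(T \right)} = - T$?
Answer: $4274$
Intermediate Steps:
$t{\left(h,E \right)} = \frac{4 + E}{5 + h}$ ($t{\left(h,E \right)} = \frac{\left(-1\right) \left(-4\right) + E}{h + 5} = \frac{4 + E}{5 + h}$)
$4274 - \left(-18 + t{\left(6,3 \right)}\right) p{\left(3 \right)} \left(-3\right) 0 = 4274 - \left(-18 + \frac{4 + 3}{5 + 6}\right) 3 \left(-3\right) 0 = 4274 - \left(-18 + \frac{1}{11} \cdot 7\right) \left(\left(-9\right) 0\right) = 4274 - \left(-18 + \frac{1}{11} \cdot 7\right) 0 = 4274 - \left(-18 + \frac{7}{11}\right) 0 = 4274 - \left(- \frac{191}{11}\right) 0 = 4274 - 0 = 4274 + 0 = 4274$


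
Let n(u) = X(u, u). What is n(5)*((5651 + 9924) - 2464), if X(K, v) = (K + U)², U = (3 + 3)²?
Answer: 22039591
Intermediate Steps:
U = 36 (U = 6² = 36)
X(K, v) = (36 + K)² (X(K, v) = (K + 36)² = (36 + K)²)
n(u) = (36 + u)²
n(5)*((5651 + 9924) - 2464) = (36 + 5)²*((5651 + 9924) - 2464) = 41²*(15575 - 2464) = 1681*13111 = 22039591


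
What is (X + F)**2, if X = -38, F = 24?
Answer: 196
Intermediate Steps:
(X + F)**2 = (-38 + 24)**2 = (-14)**2 = 196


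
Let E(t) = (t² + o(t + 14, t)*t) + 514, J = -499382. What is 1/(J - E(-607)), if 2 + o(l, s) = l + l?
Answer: -1/1589461 ≈ -6.2914e-7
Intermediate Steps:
o(l, s) = -2 + 2*l (o(l, s) = -2 + (l + l) = -2 + 2*l)
E(t) = 514 + t² + t*(26 + 2*t) (E(t) = (t² + (-2 + 2*(t + 14))*t) + 514 = (t² + (-2 + 2*(14 + t))*t) + 514 = (t² + (-2 + (28 + 2*t))*t) + 514 = (t² + (26 + 2*t)*t) + 514 = (t² + t*(26 + 2*t)) + 514 = 514 + t² + t*(26 + 2*t))
1/(J - E(-607)) = 1/(-499382 - (514 + 3*(-607)² + 26*(-607))) = 1/(-499382 - (514 + 3*368449 - 15782)) = 1/(-499382 - (514 + 1105347 - 15782)) = 1/(-499382 - 1*1090079) = 1/(-499382 - 1090079) = 1/(-1589461) = -1/1589461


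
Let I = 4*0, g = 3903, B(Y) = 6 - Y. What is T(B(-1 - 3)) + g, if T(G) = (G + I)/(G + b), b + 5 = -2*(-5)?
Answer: 11711/3 ≈ 3903.7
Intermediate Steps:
I = 0
b = 5 (b = -5 - 2*(-5) = -5 + 10 = 5)
T(G) = G/(5 + G) (T(G) = (G + 0)/(G + 5) = G/(5 + G))
T(B(-1 - 3)) + g = (6 - (-1 - 3))/(5 + (6 - (-1 - 3))) + 3903 = (6 - 1*(-4))/(5 + (6 - 1*(-4))) + 3903 = (6 + 4)/(5 + (6 + 4)) + 3903 = 10/(5 + 10) + 3903 = 10/15 + 3903 = 10*(1/15) + 3903 = ⅔ + 3903 = 11711/3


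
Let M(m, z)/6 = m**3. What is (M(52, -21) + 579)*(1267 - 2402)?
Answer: -958197645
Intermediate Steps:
M(m, z) = 6*m**3
(M(52, -21) + 579)*(1267 - 2402) = (6*52**3 + 579)*(1267 - 2402) = (6*140608 + 579)*(-1135) = (843648 + 579)*(-1135) = 844227*(-1135) = -958197645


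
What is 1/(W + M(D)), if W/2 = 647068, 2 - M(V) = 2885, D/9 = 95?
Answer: 1/1291253 ≈ 7.7444e-7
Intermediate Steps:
D = 855 (D = 9*95 = 855)
M(V) = -2883 (M(V) = 2 - 1*2885 = 2 - 2885 = -2883)
W = 1294136 (W = 2*647068 = 1294136)
1/(W + M(D)) = 1/(1294136 - 2883) = 1/1291253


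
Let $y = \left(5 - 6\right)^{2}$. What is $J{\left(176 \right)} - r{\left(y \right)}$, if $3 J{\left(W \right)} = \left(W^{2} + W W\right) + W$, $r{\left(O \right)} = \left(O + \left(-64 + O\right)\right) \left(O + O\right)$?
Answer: $\frac{62500}{3} \approx 20833.0$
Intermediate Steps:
$y = 1$ ($y = \left(-1\right)^{2} = 1$)
$r{\left(O \right)} = 2 O \left(-64 + 2 O\right)$ ($r{\left(O \right)} = \left(-64 + 2 O\right) 2 O = 2 O \left(-64 + 2 O\right)$)
$J{\left(W \right)} = \frac{W}{3} + \frac{2 W^{2}}{3}$ ($J{\left(W \right)} = \frac{\left(W^{2} + W W\right) + W}{3} = \frac{\left(W^{2} + W^{2}\right) + W}{3} = \frac{2 W^{2} + W}{3} = \frac{W + 2 W^{2}}{3} = \frac{W}{3} + \frac{2 W^{2}}{3}$)
$J{\left(176 \right)} - r{\left(y \right)} = \frac{1}{3} \cdot 176 \left(1 + 2 \cdot 176\right) - 4 \cdot 1 \left(-32 + 1\right) = \frac{1}{3} \cdot 176 \left(1 + 352\right) - 4 \cdot 1 \left(-31\right) = \frac{1}{3} \cdot 176 \cdot 353 - -124 = \frac{62128}{3} + 124 = \frac{62500}{3}$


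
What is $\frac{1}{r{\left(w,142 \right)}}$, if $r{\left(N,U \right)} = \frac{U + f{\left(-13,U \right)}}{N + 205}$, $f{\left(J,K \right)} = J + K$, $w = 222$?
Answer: $\frac{427}{271} \approx 1.5756$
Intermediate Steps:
$r{\left(N,U \right)} = \frac{-13 + 2 U}{205 + N}$ ($r{\left(N,U \right)} = \frac{U + \left(-13 + U\right)}{N + 205} = \frac{-13 + 2 U}{205 + N}$)
$\frac{1}{r{\left(w,142 \right)}} = \frac{1}{\frac{1}{205 + 222} \left(-13 + 2 \cdot 142\right)} = \frac{1}{\frac{1}{427} \left(-13 + 284\right)} = \frac{1}{\frac{1}{427} \cdot 271} = \frac{1}{\frac{271}{427}} = \frac{427}{271}$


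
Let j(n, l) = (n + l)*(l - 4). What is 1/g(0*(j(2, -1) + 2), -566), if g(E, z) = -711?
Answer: -1/711 ≈ -0.0014065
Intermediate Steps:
j(n, l) = (-4 + l)*(l + n) (j(n, l) = (l + n)*(-4 + l) = (-4 + l)*(l + n))
1/g(0*(j(2, -1) + 2), -566) = 1/(-711) = -1/711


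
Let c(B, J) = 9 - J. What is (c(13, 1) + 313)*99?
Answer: 31779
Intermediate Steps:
(c(13, 1) + 313)*99 = ((9 - 1*1) + 313)*99 = ((9 - 1) + 313)*99 = (8 + 313)*99 = 321*99 = 31779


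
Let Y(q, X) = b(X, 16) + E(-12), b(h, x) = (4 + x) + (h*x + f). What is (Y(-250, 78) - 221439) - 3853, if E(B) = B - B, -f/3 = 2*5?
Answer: -224054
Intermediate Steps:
f = -30 (f = -6*5 = -3*10 = -30)
b(h, x) = -26 + x + h*x (b(h, x) = (4 + x) + (h*x - 30) = (4 + x) + (-30 + h*x) = -26 + x + h*x)
E(B) = 0
Y(q, X) = -10 + 16*X (Y(q, X) = (-26 + 16 + X*16) + 0 = (-26 + 16 + 16*X) + 0 = (-10 + 16*X) + 0 = -10 + 16*X)
(Y(-250, 78) - 221439) - 3853 = ((-10 + 16*78) - 221439) - 3853 = ((-10 + 1248) - 221439) - 3853 = (1238 - 221439) - 3853 = -220201 - 3853 = -224054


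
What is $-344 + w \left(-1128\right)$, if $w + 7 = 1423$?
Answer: $-1597592$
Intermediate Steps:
$w = 1416$ ($w = -7 + 1423 = 1416$)
$-344 + w \left(-1128\right) = -344 + 1416 \left(-1128\right) = -344 - 1597248 = -1597592$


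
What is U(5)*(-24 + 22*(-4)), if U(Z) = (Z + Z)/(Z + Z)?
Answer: -112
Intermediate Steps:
U(Z) = 1 (U(Z) = (2*Z)/((2*Z)) = (2*Z)*(1/(2*Z)) = 1)
U(5)*(-24 + 22*(-4)) = 1*(-24 + 22*(-4)) = 1*(-24 - 88) = 1*(-112) = -112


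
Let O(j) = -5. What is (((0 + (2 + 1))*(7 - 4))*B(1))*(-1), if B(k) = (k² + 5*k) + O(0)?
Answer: -9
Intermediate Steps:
B(k) = -5 + k² + 5*k (B(k) = (k² + 5*k) - 5 = -5 + k² + 5*k)
(((0 + (2 + 1))*(7 - 4))*B(1))*(-1) = (((0 + (2 + 1))*(7 - 4))*(-5 + 1² + 5*1))*(-1) = (((0 + 3)*3)*(-5 + 1 + 5))*(-1) = ((3*3)*1)*(-1) = (9*1)*(-1) = 9*(-1) = -9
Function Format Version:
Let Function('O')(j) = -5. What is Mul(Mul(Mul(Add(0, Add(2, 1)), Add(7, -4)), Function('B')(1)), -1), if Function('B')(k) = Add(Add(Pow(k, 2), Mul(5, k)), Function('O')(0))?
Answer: -9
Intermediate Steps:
Function('B')(k) = Add(-5, Pow(k, 2), Mul(5, k)) (Function('B')(k) = Add(Add(Pow(k, 2), Mul(5, k)), -5) = Add(-5, Pow(k, 2), Mul(5, k)))
Mul(Mul(Mul(Add(0, Add(2, 1)), Add(7, -4)), Function('B')(1)), -1) = Mul(Mul(Mul(Add(0, Add(2, 1)), Add(7, -4)), Add(-5, Pow(1, 2), Mul(5, 1))), -1) = Mul(Mul(Mul(Add(0, 3), 3), Add(-5, 1, 5)), -1) = Mul(Mul(Mul(3, 3), 1), -1) = Mul(Mul(9, 1), -1) = Mul(9, -1) = -9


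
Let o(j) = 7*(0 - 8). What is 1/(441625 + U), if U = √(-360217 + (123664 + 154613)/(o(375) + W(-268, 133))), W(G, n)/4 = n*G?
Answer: 20996619000/9272648992124807 - 2*I*√203562605206002/9272648992124807 ≈ 2.2644e-6 - 3.0773e-9*I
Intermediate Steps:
W(G, n) = 4*G*n (W(G, n) = 4*(n*G) = 4*(G*n) = 4*G*n)
o(j) = -56 (o(j) = 7*(-8) = -56)
U = I*√203562605206002/23772 (U = √(-360217 + (123664 + 154613)/(-56 + 4*(-268)*133)) = √(-360217 + 278277/(-56 - 142576)) = √(-360217 + 278277/(-142632)) = √(-360217 + 278277*(-1/142632)) = √(-360217 - 92759/47544) = √(-17126249807/47544) = I*√203562605206002/23772 ≈ 600.18*I)
1/(441625 + U) = 1/(441625 + I*√203562605206002/23772)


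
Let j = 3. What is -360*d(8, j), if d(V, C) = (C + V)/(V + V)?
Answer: -495/2 ≈ -247.50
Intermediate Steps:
d(V, C) = (C + V)/(2*V) (d(V, C) = (C + V)/((2*V)) = (C + V)*(1/(2*V)) = (C + V)/(2*V))
-360*d(8, j) = -180*(3 + 8)/8 = -180*11/8 = -360*11/16 = -495/2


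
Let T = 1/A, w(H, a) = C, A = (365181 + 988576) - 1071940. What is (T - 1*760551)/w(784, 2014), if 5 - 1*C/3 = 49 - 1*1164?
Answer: -107168100583/473452560 ≈ -226.35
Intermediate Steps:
A = 281817 (A = 1353757 - 1071940 = 281817)
C = 3360 (C = 15 - 3*(49 - 1*1164) = 15 - 3*(49 - 1164) = 15 - 3*(-1115) = 15 + 3345 = 3360)
w(H, a) = 3360
T = 1/281817 ≈ 3.5484e-6
(T - 1*760551)/w(784, 2014) = (1/281817 - 1*760551)/3360 = (1/281817 - 760551)*(1/3360) = -214336201166/281817*1/3360 = -107168100583/473452560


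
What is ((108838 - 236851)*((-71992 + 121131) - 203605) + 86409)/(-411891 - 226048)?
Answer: -19773742467/637939 ≈ -30996.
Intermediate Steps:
((108838 - 236851)*((-71992 + 121131) - 203605) + 86409)/(-411891 - 226048) = (-128013*(49139 - 203605) + 86409)/(-637939) = (-128013*(-154466) + 86409)*(-1/637939) = (19773656058 + 86409)*(-1/637939) = 19773742467*(-1/637939) = -19773742467/637939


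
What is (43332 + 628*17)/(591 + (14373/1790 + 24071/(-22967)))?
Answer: 2220319107440/24583577231 ≈ 90.317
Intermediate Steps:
(43332 + 628*17)/(591 + (14373/1790 + 24071/(-22967))) = (43332 + 10676)/(591 + (14373*(1/1790) + 24071*(-1/22967))) = 54008/(591 + (14373/1790 - 24071/22967)) = 54008/(591 + 287017601/41110930) = 54008/(24583577231/41110930) = 54008*(41110930/24583577231) = 2220319107440/24583577231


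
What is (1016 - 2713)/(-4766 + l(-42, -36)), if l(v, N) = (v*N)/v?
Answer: 1697/4802 ≈ 0.35339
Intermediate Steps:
l(v, N) = N (l(v, N) = (N*v)/v = N)
(1016 - 2713)/(-4766 + l(-42, -36)) = (1016 - 2713)/(-4766 - 36) = -1697/(-4802) = -1697*(-1/4802) = 1697/4802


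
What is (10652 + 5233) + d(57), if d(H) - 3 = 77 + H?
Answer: 16022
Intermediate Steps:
d(H) = 80 + H (d(H) = 3 + (77 + H) = 80 + H)
(10652 + 5233) + d(57) = (10652 + 5233) + (80 + 57) = 15885 + 137 = 16022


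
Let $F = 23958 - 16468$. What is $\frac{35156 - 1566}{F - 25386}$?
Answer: $- \frac{16795}{8948} \approx -1.877$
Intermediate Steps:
$F = 7490$ ($F = 23958 - 16468 = 7490$)
$\frac{35156 - 1566}{F - 25386} = \frac{35156 - 1566}{7490 - 25386} = \frac{33590}{-17896} = 33590 \left(- \frac{1}{17896}\right) = - \frac{16795}{8948}$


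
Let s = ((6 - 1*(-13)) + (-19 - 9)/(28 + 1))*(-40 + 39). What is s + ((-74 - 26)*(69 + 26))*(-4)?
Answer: 1101477/29 ≈ 37982.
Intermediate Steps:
s = -523/29 (s = ((6 + 13) - 28/29)*(-1) = (19 - 28*1/29)*(-1) = (19 - 28/29)*(-1) = (523/29)*(-1) = -523/29 ≈ -18.034)
s + ((-74 - 26)*(69 + 26))*(-4) = -523/29 + ((-74 - 26)*(69 + 26))*(-4) = -523/29 - 100*95*(-4) = -523/29 - 9500*(-4) = -523/29 + 38000 = 1101477/29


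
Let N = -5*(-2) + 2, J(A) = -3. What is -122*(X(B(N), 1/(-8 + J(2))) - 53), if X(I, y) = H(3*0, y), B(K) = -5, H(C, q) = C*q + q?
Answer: 71248/11 ≈ 6477.1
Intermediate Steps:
N = 12 (N = 10 + 2 = 12)
H(C, q) = q + C*q
X(I, y) = y (X(I, y) = y*(1 + 3*0) = y*(1 + 0) = y*1 = y)
-122*(X(B(N), 1/(-8 + J(2))) - 53) = -122*(1/(-8 - 3) - 53) = -122*(1/(-11) - 53) = -122*(-1/11 - 53) = -122*(-584/11) = 71248/11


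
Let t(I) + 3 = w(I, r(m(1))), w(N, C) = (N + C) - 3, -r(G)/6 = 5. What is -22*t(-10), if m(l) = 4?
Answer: 1012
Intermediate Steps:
r(G) = -30 (r(G) = -6*5 = -30)
w(N, C) = -3 + C + N (w(N, C) = (C + N) - 3 = -3 + C + N)
t(I) = -36 + I (t(I) = -3 + (-3 - 30 + I) = -3 + (-33 + I) = -36 + I)
-22*t(-10) = -22*(-36 - 10) = -22*(-46) = 1012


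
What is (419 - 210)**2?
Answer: 43681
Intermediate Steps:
(419 - 210)**2 = 209**2 = 43681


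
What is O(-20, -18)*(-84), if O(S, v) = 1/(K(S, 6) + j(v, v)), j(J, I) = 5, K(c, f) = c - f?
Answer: 4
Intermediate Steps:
O(S, v) = 1/(-1 + S) (O(S, v) = 1/((S - 1*6) + 5) = 1/((S - 6) + 5) = 1/((-6 + S) + 5) = 1/(-1 + S))
O(-20, -18)*(-84) = -84/(-1 - 20) = -84/(-21) = -1/21*(-84) = 4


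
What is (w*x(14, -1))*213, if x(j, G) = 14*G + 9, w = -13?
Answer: 13845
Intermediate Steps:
x(j, G) = 9 + 14*G
(w*x(14, -1))*213 = -13*(9 + 14*(-1))*213 = -13*(9 - 14)*213 = -13*(-5)*213 = 65*213 = 13845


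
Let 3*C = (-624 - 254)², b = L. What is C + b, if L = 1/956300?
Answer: 737196369203/2868900 ≈ 2.5696e+5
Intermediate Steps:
L = 1/956300 ≈ 1.0457e-6
b = 1/956300 ≈ 1.0457e-6
C = 770884/3 (C = (-624 - 254)²/3 = (⅓)*(-878)² = (⅓)*770884 = 770884/3 ≈ 2.5696e+5)
C + b = 770884/3 + 1/956300 = 737196369203/2868900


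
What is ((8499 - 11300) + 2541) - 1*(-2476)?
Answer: 2216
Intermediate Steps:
((8499 - 11300) + 2541) - 1*(-2476) = (-2801 + 2541) + 2476 = -260 + 2476 = 2216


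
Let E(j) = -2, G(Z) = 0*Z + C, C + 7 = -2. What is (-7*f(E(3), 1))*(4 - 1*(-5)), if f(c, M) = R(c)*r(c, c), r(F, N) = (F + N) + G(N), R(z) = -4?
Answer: -3276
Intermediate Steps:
C = -9 (C = -7 - 2 = -9)
G(Z) = -9 (G(Z) = 0*Z - 9 = 0 - 9 = -9)
r(F, N) = -9 + F + N (r(F, N) = (F + N) - 9 = -9 + F + N)
f(c, M) = 36 - 8*c (f(c, M) = -4*(-9 + c + c) = -4*(-9 + 2*c) = 36 - 8*c)
(-7*f(E(3), 1))*(4 - 1*(-5)) = (-7*(36 - 8*(-2)))*(4 - 1*(-5)) = (-7*(36 + 16))*(4 + 5) = -7*52*9 = -364*9 = -3276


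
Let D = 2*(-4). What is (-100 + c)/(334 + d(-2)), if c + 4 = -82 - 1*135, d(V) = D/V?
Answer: -321/338 ≈ -0.94970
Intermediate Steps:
D = -8
d(V) = -8/V
c = -221 (c = -4 + (-82 - 1*135) = -4 + (-82 - 135) = -4 - 217 = -221)
(-100 + c)/(334 + d(-2)) = (-100 - 221)/(334 - 8/(-2)) = -321/(334 - 8*(-½)) = -321/(334 + 4) = -321/338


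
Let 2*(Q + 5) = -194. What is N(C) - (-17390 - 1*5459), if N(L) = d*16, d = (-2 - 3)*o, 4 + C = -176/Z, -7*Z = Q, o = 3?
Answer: 22609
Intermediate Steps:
Q = -102 (Q = -5 + (½)*(-194) = -5 - 97 = -102)
Z = 102/7 (Z = -⅐*(-102) = 102/7 ≈ 14.571)
C = -820/51 (C = -4 - 176/102/7 = -4 - 176*7/102 = -4 - 616/51 = -820/51 ≈ -16.078)
d = -15 (d = (-2 - 3)*3 = -5*3 = -15)
N(L) = -240 (N(L) = -15*16 = -240)
N(C) - (-17390 - 1*5459) = -240 - (-17390 - 1*5459) = -240 - (-17390 - 5459) = -240 - 1*(-22849) = -240 + 22849 = 22609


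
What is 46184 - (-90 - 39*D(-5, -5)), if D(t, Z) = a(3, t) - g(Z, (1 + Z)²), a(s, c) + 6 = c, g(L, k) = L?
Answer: 46040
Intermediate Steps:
a(s, c) = -6 + c
D(t, Z) = -6 + t - Z (D(t, Z) = (-6 + t) - Z = -6 + t - Z)
46184 - (-90 - 39*D(-5, -5)) = 46184 - (-90 - 39*(-6 - 5 - 1*(-5))) = 46184 - (-90 - 39*(-6 - 5 + 5)) = 46184 - (-90 - 39*(-6)) = 46184 - (-90 + 234) = 46184 - 1*144 = 46184 - 144 = 46040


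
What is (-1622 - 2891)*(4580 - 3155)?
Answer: -6431025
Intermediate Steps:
(-1622 - 2891)*(4580 - 3155) = -4513*1425 = -6431025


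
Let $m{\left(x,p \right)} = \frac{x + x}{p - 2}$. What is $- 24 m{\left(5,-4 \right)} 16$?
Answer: $640$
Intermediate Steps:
$m{\left(x,p \right)} = \frac{2 x}{-2 + p}$
$- 24 m{\left(5,-4 \right)} 16 = - 24 \cdot 2 \cdot 5 \frac{1}{-2 - 4} \cdot 16 = - 24 \cdot 2 \cdot 5 \frac{1}{-6} \cdot 16 = - 24 \cdot 2 \cdot 5 \left(- \frac{1}{6}\right) 16 = \left(-24\right) \left(- \frac{5}{3}\right) 16 = 40 \cdot 16 = 640$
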